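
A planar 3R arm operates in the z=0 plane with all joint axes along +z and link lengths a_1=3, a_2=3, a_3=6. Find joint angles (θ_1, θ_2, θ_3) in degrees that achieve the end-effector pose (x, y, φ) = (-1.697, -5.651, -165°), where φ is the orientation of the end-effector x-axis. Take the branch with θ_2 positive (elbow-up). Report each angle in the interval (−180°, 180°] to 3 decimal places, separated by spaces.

wrist centre = target − a_3·(cos φ, sin φ) = (4.0986, -4.0981)
cos θ_2 = (33.5925−3²−3²)/(2·3·3) = 0.8662; θ_2 = 29.9745° (elbow-up)
β = atan2(-4.0981,4.0986) = -44.9967°; ψ = atan2(1.4988,5.5987) = 14.9873°
θ_1 = β − ψ = -59.9840°
θ_3 = φ − θ_1 − θ_2 = -134.9905° (wrapped to (-180°,180°])

-59.984 29.975 -134.991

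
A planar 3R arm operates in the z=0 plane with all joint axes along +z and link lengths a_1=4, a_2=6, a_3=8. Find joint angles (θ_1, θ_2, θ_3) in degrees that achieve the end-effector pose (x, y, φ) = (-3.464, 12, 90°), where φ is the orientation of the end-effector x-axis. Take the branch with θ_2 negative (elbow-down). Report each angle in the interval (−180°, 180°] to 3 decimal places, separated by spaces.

wrist centre = target − a_3·(cos φ, sin φ) = (-3.4640, 4.0000)
cos θ_2 = (27.9993−4²−6²)/(2·4·6) = -0.5000; θ_2 = -120.0010° (elbow-down)
β = atan2(4.0000,-3.4640) = 130.8926°; ψ = atan2(-5.1961,0.9999) = -79.1074°
θ_1 = β − ψ = 210.0000°
θ_3 = φ − θ_1 − θ_2 = 0.0010° (wrapped to (-180°,180°])

-150.000 -120.001 0.001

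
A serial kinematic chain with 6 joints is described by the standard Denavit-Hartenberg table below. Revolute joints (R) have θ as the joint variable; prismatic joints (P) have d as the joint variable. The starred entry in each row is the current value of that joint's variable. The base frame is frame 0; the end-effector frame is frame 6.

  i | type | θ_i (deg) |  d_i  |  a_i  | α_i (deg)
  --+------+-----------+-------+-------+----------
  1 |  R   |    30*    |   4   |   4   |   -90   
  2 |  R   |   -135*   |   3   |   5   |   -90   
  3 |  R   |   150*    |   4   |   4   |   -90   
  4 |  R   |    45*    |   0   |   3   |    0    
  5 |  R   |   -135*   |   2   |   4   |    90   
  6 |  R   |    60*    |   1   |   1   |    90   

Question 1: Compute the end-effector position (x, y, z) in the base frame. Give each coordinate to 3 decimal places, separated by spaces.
after link 1: o_1 = (3.4641, 2.0000, 4.0000)
after link 2: o_2 = (-1.0978, 2.8303, 7.5355)
after link 3: o_3 = (4.4730, 3.7372, 7.9145)
after link 4: o_4 = (4.8293, 2.7182, 5.1154)
after link 5: o_5 = (7.0252, 5.9859, 7.2368)
after link 6: o_6 = (6.4412, 7.0922, 7.8965)

6.441 7.092 7.896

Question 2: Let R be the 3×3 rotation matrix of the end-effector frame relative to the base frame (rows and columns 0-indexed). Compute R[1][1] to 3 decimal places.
End-effector y-axis (col 1 of R) = (-0.7803,0.1268,0.6124)
R[1][1] = 0.1268

0.127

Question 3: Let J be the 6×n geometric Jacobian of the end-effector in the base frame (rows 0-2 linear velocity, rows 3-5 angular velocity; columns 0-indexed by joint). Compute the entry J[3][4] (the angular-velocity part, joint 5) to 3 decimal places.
axis z_4 = (-0.1268,0.9268,-0.3536); lever o_n−o_4 = (1.6119,4.3740,2.7811)
cross product → J_v[:, 4] = (4.1239,-0.2172,-2.0486)
J_ω[:, 4] = z_4
entry J[3][4] = -0.1268

-0.127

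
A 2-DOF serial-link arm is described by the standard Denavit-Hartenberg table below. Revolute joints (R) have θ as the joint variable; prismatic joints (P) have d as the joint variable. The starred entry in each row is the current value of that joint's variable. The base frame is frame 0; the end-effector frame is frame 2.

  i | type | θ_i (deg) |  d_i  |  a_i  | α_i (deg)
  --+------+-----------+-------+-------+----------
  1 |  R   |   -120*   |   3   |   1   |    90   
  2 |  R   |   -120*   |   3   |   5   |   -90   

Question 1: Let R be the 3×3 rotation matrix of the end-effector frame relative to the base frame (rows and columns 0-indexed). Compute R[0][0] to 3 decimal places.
End-effector x-axis (col 0 of R) = (0.2500,0.4330,-0.8660)
R[0][0] = 0.2500

0.250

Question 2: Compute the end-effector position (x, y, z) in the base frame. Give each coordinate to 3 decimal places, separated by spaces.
-1.848 2.799 -1.330

after link 1: o_1 = (-0.5000, -0.8660, 3.0000)
after link 2: o_2 = (-1.8481, 2.7990, -1.3301)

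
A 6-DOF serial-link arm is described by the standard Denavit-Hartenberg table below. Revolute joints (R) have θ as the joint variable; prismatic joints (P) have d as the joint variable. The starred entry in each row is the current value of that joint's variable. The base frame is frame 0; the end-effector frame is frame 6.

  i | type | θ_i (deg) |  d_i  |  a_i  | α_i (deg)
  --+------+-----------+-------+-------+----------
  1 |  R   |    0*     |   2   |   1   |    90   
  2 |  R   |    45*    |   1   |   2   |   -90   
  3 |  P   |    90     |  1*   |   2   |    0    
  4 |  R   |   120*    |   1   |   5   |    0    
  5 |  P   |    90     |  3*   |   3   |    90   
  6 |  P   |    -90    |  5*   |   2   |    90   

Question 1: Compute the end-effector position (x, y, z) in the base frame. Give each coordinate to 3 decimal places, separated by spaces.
after link 1: o_1 = (1.0000, 0.0000, 2.0000)
after link 2: o_2 = (2.4142, -1.0000, 3.4142)
after link 3: o_3 = (1.7071, 1.0000, 4.1213)
after link 4: o_4 = (-2.0619, -1.5000, 1.7666)
after link 5: o_5 = (-3.1225, -4.0981, 4.9485)
after link 6: o_6 = (-4.7702, -6.5981, 0.4725)

-4.770 -6.598 0.472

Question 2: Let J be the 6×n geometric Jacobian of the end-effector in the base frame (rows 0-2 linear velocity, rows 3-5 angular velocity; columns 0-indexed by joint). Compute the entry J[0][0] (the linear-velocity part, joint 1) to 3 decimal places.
axis z_0 = ẑ; lever o_n−o_0 = (-4.7702,-6.5981,0.4725)
cross product → J_v[:, 0] = (6.5981,-4.7702,0.0000)
J_ω[:, 0] = z_0
entry J[0][0] = 6.5981

6.598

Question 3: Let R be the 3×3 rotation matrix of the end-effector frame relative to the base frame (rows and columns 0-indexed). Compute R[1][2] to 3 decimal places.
0.866

End-effector z-axis (col 2 of R) = (-0.3536,0.8660,-0.3536)
R[1][2] = 0.8660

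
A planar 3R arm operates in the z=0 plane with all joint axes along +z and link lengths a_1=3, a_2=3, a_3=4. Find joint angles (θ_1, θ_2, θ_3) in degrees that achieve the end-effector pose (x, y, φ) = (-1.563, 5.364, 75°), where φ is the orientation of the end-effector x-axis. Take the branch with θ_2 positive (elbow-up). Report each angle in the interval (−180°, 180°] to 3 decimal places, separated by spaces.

wrist centre = target − a_3·(cos φ, sin φ) = (-2.5983, 1.5003)
cos θ_2 = (9.0019−3²−3²)/(2·3·3) = -0.4999; θ_2 = 119.9929° (elbow-up)
β = atan2(1.5003,-2.5983) = 149.9970°; ψ = atan2(2.5983,1.5003) = 59.9965°
θ_1 = β − ψ = 90.0005°
θ_3 = φ − θ_1 − θ_2 = -134.9935° (wrapped to (-180°,180°])

90.001 119.993 -134.993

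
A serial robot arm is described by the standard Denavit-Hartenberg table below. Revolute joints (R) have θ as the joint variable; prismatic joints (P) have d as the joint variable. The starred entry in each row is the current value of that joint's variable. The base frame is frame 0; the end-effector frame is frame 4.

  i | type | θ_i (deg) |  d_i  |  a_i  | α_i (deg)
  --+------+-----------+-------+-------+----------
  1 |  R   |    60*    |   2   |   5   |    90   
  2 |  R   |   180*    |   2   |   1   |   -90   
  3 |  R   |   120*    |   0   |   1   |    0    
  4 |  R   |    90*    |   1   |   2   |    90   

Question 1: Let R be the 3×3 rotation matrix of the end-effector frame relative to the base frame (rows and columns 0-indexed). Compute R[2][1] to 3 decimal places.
-1.000

End-effector y-axis (col 1 of R) = (0.0000,-0.0000,-1.0000)
R[2][1] = -1.0000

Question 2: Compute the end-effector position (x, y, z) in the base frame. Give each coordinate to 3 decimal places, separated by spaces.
after link 1: o_1 = (2.5000, 4.3301, 2.0000)
after link 2: o_2 = (3.7321, 2.4641, 2.0000)
after link 3: o_3 = (3.2321, 3.3301, 2.0000)
after link 4: o_4 = (4.9641, 4.3301, 1.0000)

4.964 4.330 1.000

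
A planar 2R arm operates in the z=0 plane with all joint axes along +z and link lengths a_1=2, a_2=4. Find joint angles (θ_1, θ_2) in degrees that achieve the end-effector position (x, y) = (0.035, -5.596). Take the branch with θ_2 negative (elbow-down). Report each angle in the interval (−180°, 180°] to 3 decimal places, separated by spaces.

cos θ_2 = (31.3164−2²−4²)/(2·2·4) = 0.7073; θ_2 = -44.9862° (elbow-down)
β = atan2(-5.5960,0.0350) = -89.6417°; ψ = atan2(-2.8277,4.8291) = -30.3516°
θ_1 = β − ψ = -59.2900°

-59.290 -44.986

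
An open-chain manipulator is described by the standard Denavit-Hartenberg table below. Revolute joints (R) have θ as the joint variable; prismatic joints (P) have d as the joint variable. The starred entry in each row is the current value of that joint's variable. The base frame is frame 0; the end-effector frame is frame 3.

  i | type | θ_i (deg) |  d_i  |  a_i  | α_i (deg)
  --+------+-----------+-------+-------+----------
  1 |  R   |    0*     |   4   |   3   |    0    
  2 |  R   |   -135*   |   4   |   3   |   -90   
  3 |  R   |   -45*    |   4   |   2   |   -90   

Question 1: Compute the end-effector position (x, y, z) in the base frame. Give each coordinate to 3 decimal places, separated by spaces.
2.707 -5.950 9.414

after link 1: o_1 = (3.0000, 0.0000, 4.0000)
after link 2: o_2 = (0.8787, -2.1213, 8.0000)
after link 3: o_3 = (2.7071, -5.9497, 9.4142)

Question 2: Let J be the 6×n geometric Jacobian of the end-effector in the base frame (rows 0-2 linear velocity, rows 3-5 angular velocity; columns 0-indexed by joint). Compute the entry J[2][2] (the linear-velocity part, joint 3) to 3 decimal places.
axis z_2 = (0.7071,-0.7071,0.0000); lever o_n−o_2 = (1.8284,-3.8284,1.4142)
cross product → J_v[:, 2] = (-1.0000,-1.0000,-1.4142)
J_ω[:, 2] = z_2
entry J[2][2] = -1.4142

-1.414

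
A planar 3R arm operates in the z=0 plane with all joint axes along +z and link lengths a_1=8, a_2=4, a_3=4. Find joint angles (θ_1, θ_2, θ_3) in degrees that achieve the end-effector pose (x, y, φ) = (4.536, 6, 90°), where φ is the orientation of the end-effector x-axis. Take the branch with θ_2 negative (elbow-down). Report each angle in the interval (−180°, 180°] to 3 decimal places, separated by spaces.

wrist centre = target − a_3·(cos φ, sin φ) = (4.5360, 2.0000)
cos θ_2 = (24.5753−8²−4²)/(2·8·4) = -0.8660; θ_2 = -149.9983° (elbow-down)
β = atan2(2.0000,4.5360) = 23.7935°; ψ = atan2(-2.0001,4.5360) = -23.7948°
θ_1 = β − ψ = 47.5883°
θ_3 = φ − θ_1 − θ_2 = -167.5899° (wrapped to (-180°,180°])

47.588 -149.998 -167.590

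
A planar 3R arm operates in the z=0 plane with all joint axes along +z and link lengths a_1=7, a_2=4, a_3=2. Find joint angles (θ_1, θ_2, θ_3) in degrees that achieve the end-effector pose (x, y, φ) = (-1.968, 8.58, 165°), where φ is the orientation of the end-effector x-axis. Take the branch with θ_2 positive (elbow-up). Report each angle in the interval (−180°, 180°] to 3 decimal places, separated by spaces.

60.513 89.997 14.490

wrist centre = target − a_3·(cos φ, sin φ) = (-0.0361, 8.0624)
cos θ_2 = (65.0030−7²−4²)/(2·7·4) = 0.0001; θ_2 = 89.9969° (elbow-up)
β = atan2(8.0624,-0.0361) = 90.2569°; ψ = atan2(4.0000,7.0002) = 29.7441°
θ_1 = β − ψ = 60.5128°
θ_3 = φ − θ_1 − θ_2 = 14.4903° (wrapped to (-180°,180°])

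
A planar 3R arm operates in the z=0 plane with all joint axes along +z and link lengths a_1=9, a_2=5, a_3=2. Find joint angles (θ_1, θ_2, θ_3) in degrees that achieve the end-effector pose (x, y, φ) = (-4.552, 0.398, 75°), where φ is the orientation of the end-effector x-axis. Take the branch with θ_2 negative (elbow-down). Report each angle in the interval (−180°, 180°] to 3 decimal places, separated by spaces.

-135.007 -150.005 0.011

wrist centre = target − a_3·(cos φ, sin φ) = (-5.0696, -1.5339)
cos θ_2 = (28.0539−9²−5²)/(2·9·5) = -0.8661; θ_2 = -150.0048° (elbow-down)
β = atan2(-1.5339,-5.0696) = -163.1665°; ψ = atan2(-2.4996,4.6697) = -28.1598°
θ_1 = β − ψ = -135.0067°
θ_3 = φ − θ_1 − θ_2 = 0.0115° (wrapped to (-180°,180°])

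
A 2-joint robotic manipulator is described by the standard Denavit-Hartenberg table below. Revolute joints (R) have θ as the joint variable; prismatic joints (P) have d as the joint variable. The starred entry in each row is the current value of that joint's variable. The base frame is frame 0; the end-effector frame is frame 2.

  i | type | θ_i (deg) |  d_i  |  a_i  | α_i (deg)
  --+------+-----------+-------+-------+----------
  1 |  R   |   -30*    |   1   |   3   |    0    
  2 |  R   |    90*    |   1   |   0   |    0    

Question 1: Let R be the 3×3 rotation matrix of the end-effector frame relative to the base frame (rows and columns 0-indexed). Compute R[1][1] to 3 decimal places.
End-effector y-axis (col 1 of R) = (-0.8660,0.5000,0.0000)
R[1][1] = 0.5000

0.500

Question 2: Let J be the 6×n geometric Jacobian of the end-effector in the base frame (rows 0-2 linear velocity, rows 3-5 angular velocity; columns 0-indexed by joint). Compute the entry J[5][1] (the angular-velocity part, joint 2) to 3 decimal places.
axis z_1 = (0.0000,0.0000,1.0000); lever o_n−o_1 = (0.0000,0.0000,1.0000)
cross product → J_v[:, 1] = (0.0000,0.0000,0.0000)
J_ω[:, 1] = z_1
entry J[5][1] = 1.0000

1.000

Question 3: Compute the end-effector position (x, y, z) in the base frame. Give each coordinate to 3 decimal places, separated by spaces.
2.598 -1.500 2.000

after link 1: o_1 = (2.5981, -1.5000, 1.0000)
after link 2: o_2 = (2.5981, -1.5000, 2.0000)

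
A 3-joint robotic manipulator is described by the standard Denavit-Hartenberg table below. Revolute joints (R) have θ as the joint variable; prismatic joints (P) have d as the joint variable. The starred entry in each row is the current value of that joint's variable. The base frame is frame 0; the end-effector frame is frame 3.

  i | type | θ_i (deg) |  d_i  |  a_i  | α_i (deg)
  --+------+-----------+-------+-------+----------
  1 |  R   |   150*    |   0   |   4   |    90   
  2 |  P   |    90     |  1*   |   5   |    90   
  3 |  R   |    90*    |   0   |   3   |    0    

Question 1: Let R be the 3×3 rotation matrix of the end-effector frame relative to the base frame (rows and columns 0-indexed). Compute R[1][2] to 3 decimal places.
End-effector z-axis (col 2 of R) = (-0.8660,0.5000,-0.0000)
R[1][2] = 0.5000

0.500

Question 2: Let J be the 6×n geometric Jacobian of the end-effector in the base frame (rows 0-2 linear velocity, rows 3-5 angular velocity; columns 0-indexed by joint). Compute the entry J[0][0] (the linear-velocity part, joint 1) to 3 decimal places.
axis z_0 = ẑ; lever o_n−o_0 = (-1.4641,5.4641,5.0000)
cross product → J_v[:, 0] = (-5.4641,-1.4641,0.0000)
J_ω[:, 0] = z_0
entry J[0][0] = -5.4641

-5.464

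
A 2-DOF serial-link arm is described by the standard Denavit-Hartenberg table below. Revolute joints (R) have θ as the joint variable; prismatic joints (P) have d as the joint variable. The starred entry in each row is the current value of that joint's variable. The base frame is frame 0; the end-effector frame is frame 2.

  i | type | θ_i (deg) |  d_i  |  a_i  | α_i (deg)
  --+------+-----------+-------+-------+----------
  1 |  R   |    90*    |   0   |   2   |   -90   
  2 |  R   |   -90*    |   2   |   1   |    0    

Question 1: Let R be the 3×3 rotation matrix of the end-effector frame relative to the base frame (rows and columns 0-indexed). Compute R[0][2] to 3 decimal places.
End-effector z-axis (col 2 of R) = (-1.0000,0.0000,0.0000)
R[0][2] = -1.0000

-1.000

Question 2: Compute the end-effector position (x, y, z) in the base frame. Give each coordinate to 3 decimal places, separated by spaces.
-2.000 2.000 1.000

after link 1: o_1 = (0.0000, 2.0000, 0.0000)
after link 2: o_2 = (-2.0000, 2.0000, 1.0000)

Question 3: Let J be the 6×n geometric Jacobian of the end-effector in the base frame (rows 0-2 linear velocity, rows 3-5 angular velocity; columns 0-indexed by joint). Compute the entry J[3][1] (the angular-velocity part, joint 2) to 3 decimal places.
-1.000

axis z_1 = (-1.0000,0.0000,0.0000); lever o_n−o_1 = (-2.0000,0.0000,1.0000)
cross product → J_v[:, 1] = (0.0000,1.0000,0.0000)
J_ω[:, 1] = z_1
entry J[3][1] = -1.0000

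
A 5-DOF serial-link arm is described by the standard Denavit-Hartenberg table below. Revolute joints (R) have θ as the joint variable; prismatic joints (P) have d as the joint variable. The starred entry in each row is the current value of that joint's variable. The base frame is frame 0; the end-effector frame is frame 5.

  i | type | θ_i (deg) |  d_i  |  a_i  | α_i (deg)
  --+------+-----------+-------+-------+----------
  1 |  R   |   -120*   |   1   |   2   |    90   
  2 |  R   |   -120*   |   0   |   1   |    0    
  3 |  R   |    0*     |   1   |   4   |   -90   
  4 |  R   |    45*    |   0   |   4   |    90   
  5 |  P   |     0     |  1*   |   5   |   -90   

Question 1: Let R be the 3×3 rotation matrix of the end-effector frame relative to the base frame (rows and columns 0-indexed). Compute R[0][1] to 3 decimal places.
0.436

End-effector y-axis (col 1 of R) = (0.4356,-0.6597,0.6124)
R[0][1] = 0.4356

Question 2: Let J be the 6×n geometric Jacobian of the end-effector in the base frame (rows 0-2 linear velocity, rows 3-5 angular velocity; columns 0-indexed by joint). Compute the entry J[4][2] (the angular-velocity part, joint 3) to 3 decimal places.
0.500

axis z_2 = (-0.8660,0.5000,0.0000); lever o_n−o_2 = (6.8007,2.4655,-9.5878)
cross product → J_v[:, 2] = (-4.7939,-8.3033,-5.5355)
J_ω[:, 2] = z_2
entry J[4][2] = 0.5000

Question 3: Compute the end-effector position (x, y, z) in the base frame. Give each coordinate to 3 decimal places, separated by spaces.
after link 1: o_1 = (-1.0000, -1.7321, 1.0000)
after link 2: o_2 = (-0.7500, -1.2990, 0.1340)
after link 3: o_3 = (-0.6160, 0.9330, -3.3301)
after link 4: o_4 = (2.5406, 0.7435, -5.7796)
after link 5: o_5 = (6.0507, 1.1664, -9.4539)

6.051 1.166 -9.454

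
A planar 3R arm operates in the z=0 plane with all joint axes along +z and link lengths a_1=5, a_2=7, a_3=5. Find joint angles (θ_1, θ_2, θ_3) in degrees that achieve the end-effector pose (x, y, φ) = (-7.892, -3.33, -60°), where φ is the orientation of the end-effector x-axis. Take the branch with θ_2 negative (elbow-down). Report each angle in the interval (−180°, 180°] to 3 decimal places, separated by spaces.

-149.997 -60.006 150.003

wrist centre = target − a_3·(cos φ, sin φ) = (-10.3920, 1.0001)
cos θ_2 = (108.9939−5²−7²)/(2·5·7) = 0.4999; θ_2 = -60.0057° (elbow-down)
β = atan2(1.0001,-10.3920) = 174.5028°; ψ = atan2(-6.0625,8.4994) = -35.4999°
θ_1 = β − ψ = 210.0027°
θ_3 = φ − θ_1 − θ_2 = 150.0031° (wrapped to (-180°,180°])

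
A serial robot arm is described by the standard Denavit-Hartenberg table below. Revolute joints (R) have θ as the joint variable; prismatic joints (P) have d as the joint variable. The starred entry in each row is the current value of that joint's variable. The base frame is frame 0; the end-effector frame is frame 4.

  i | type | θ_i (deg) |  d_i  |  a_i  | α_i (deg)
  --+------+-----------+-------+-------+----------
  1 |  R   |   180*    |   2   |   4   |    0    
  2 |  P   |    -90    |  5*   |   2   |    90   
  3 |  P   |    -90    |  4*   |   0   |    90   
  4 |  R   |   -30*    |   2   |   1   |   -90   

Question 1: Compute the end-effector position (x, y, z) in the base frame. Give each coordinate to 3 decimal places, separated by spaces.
-0.500 0.000 6.134

after link 1: o_1 = (-4.0000, 0.0000, 2.0000)
after link 2: o_2 = (-4.0000, 2.0000, 7.0000)
after link 3: o_3 = (0.0000, 2.0000, 7.0000)
after link 4: o_4 = (-0.5000, 0.0000, 6.1340)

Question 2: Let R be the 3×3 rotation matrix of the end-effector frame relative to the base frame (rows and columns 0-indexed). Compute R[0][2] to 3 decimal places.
End-effector z-axis (col 2 of R) = (0.8660,-0.0000,-0.5000)
R[0][2] = 0.8660

0.866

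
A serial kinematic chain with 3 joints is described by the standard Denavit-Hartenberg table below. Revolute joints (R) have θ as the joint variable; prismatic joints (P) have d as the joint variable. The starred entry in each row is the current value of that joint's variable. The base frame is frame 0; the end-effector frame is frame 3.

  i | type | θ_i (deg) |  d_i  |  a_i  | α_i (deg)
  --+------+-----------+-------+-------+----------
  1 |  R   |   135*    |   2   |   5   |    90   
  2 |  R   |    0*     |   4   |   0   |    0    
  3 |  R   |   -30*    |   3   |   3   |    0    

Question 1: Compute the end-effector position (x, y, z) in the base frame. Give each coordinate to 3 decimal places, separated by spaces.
after link 1: o_1 = (-3.5355, 3.5355, 2.0000)
after link 2: o_2 = (-0.7071, 6.3640, 2.0000)
after link 3: o_3 = (-0.4229, 10.3224, 0.5000)

-0.423 10.322 0.500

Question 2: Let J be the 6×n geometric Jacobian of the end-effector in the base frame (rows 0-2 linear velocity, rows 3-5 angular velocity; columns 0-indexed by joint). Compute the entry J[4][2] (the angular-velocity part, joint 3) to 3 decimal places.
0.707

axis z_2 = (0.7071,0.7071,0.0000); lever o_n−o_2 = (0.2842,3.9584,-1.5000)
cross product → J_v[:, 2] = (-1.0607,1.0607,2.5981)
J_ω[:, 2] = z_2
entry J[4][2] = 0.7071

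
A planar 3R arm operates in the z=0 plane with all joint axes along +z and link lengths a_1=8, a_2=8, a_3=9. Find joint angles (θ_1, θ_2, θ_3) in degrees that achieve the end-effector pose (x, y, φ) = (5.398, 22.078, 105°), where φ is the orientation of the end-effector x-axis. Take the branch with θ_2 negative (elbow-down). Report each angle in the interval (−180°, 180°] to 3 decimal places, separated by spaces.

wrist centre = target − a_3·(cos φ, sin φ) = (7.7274, 13.3847)
cos θ_2 = (238.8616−8²−8²)/(2·8·8) = 0.8661; θ_2 = -29.9907° (elbow-down)
β = atan2(13.3847,7.7274) = 60.0009°; ψ = atan2(-3.9989,14.9288) = -14.9954°
θ_1 = β − ψ = 74.9962°
θ_3 = φ − θ_1 − θ_2 = 59.9945° (wrapped to (-180°,180°])

74.996 -29.991 59.995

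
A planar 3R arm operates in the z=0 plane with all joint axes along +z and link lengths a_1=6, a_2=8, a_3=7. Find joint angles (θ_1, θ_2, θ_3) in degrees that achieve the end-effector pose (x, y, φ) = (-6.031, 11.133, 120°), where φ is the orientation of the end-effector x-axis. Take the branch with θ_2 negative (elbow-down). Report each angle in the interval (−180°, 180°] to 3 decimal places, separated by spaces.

wrist centre = target − a_3·(cos φ, sin φ) = (-2.5310, 5.0708)
cos θ_2 = (32.1192−6²−8²)/(2·6·8) = -0.7071; θ_2 = -134.9988° (elbow-down)
β = atan2(5.0708,-2.5310) = 116.5252°; ψ = atan2(-5.6570,0.3433) = -86.5275°
θ_1 = β − ψ = 203.0527°
θ_3 = φ − θ_1 − θ_2 = 51.9461° (wrapped to (-180°,180°])

-156.947 -134.999 51.946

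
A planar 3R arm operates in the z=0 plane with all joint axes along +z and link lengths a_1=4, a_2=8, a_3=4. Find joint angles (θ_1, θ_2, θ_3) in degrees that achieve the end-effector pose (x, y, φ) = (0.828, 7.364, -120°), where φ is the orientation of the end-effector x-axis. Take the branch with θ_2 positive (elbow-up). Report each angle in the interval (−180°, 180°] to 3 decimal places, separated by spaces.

wrist centre = target − a_3·(cos φ, sin φ) = (2.8280, 10.8281)
cos θ_2 = (125.2454−4²−8²)/(2·4·8) = 0.7070; θ_2 = 45.0120° (elbow-up)
β = atan2(10.8281,2.8280) = 75.3629°; ψ = atan2(5.6580,9.6557) = 30.3695°
θ_1 = β − ψ = 44.9934°
θ_3 = φ − θ_1 − θ_2 = 149.9946° (wrapped to (-180°,180°])

44.993 45.012 149.995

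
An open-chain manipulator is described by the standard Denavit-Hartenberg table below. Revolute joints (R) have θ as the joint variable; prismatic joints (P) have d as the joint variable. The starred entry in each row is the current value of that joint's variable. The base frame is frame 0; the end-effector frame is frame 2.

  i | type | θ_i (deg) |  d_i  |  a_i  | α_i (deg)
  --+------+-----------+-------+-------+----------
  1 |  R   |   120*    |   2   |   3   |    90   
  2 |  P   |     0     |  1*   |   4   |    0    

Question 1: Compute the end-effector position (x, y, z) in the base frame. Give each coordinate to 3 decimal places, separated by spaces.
-2.634 6.562 2.000

after link 1: o_1 = (-1.5000, 2.5981, 2.0000)
after link 2: o_2 = (-2.6340, 6.5622, 2.0000)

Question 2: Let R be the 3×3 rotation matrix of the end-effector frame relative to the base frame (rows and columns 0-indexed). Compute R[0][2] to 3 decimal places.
0.866

End-effector z-axis (col 2 of R) = (0.8660,0.5000,0.0000)
R[0][2] = 0.8660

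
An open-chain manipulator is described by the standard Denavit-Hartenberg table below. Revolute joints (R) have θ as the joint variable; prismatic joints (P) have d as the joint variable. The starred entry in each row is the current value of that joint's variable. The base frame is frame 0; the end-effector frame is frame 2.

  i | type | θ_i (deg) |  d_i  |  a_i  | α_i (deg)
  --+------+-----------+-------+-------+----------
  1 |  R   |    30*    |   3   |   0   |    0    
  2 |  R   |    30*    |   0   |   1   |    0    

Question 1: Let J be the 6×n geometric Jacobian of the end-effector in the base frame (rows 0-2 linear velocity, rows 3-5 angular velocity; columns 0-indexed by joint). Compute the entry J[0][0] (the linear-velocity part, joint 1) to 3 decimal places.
axis z_0 = ẑ; lever o_n−o_0 = (0.5000,0.8660,3.0000)
cross product → J_v[:, 0] = (-0.8660,0.5000,0.0000)
J_ω[:, 0] = z_0
entry J[0][0] = -0.8660

-0.866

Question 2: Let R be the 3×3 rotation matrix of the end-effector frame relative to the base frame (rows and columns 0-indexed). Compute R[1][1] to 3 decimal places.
0.500

End-effector y-axis (col 1 of R) = (-0.8660,0.5000,0.0000)
R[1][1] = 0.5000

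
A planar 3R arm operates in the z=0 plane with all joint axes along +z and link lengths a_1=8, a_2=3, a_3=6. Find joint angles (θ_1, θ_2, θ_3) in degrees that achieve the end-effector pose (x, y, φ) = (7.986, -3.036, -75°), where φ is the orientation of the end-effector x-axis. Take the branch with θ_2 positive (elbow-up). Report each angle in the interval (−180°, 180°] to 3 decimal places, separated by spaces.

1.431 120.000 163.569

wrist centre = target − a_3·(cos φ, sin φ) = (6.4331, 2.7596)
cos θ_2 = (48.9997−8²−3²)/(2·8·3) = -0.5000; θ_2 = 120.0004° (elbow-up)
β = atan2(2.7596,6.4331) = 23.2175°; ψ = atan2(2.5981,6.5000) = 21.7868°
θ_1 = β − ψ = 1.4308°
θ_3 = φ − θ_1 − θ_2 = 163.5689° (wrapped to (-180°,180°])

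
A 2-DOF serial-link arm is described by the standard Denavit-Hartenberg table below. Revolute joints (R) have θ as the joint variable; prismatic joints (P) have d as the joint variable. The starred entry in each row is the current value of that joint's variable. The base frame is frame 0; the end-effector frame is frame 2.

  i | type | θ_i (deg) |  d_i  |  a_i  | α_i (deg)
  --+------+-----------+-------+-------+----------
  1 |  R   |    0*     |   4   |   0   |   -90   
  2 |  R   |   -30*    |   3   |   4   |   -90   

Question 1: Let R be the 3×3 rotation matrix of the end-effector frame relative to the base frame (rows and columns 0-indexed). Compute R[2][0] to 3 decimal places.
End-effector x-axis (col 0 of R) = (0.8660,-0.0000,0.5000)
R[2][0] = 0.5000

0.500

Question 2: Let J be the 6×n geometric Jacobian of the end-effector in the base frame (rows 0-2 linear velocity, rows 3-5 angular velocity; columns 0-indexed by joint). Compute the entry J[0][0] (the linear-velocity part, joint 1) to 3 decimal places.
axis z_0 = ẑ; lever o_n−o_0 = (3.4641,3.0000,6.0000)
cross product → J_v[:, 0] = (-3.0000,3.4641,0.0000)
J_ω[:, 0] = z_0
entry J[0][0] = -3.0000

-3.000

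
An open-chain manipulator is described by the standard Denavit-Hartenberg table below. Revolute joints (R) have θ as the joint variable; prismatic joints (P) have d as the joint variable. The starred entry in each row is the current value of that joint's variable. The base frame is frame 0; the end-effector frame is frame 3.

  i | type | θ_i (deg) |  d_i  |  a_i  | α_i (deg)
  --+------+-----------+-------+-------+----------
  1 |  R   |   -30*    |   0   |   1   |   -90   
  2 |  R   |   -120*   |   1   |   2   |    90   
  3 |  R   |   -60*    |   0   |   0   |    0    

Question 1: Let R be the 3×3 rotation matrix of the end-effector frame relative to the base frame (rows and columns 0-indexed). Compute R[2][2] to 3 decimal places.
-0.500

End-effector z-axis (col 2 of R) = (-0.7500,0.4330,-0.5000)
R[2][2] = -0.5000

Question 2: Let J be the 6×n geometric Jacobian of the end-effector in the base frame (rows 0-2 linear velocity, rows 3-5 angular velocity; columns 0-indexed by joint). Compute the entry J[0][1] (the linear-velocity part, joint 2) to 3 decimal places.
1.500

axis z_1 = (0.5000,0.8660,0.0000); lever o_n−o_1 = (-0.3660,1.3660,1.7321)
cross product → J_v[:, 1] = (1.5000,-0.8660,1.0000)
J_ω[:, 1] = z_1
entry J[0][1] = 1.5000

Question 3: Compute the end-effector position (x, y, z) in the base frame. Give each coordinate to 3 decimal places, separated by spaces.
after link 1: o_1 = (0.8660, -0.5000, 0.0000)
after link 2: o_2 = (0.5000, 0.8660, 1.7321)
after link 3: o_3 = (0.5000, 0.8660, 1.7321)

0.500 0.866 1.732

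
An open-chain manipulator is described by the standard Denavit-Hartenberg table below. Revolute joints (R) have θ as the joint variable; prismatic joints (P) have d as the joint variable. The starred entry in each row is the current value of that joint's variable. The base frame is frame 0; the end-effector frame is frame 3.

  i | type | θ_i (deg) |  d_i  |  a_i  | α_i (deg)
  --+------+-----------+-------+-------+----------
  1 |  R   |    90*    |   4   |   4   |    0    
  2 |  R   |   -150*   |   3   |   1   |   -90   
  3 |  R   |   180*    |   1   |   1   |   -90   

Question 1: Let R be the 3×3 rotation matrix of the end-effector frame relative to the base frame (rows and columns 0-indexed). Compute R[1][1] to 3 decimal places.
-0.500

End-effector y-axis (col 1 of R) = (-0.8660,-0.5000,0.0000)
R[1][1] = -0.5000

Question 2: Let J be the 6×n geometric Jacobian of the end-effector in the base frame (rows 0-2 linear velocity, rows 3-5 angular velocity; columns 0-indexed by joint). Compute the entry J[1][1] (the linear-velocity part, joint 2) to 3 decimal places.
axis z_1 = (0.0000,0.0000,1.0000); lever o_n−o_1 = (0.8660,0.5000,3.0000)
cross product → J_v[:, 1] = (-0.5000,0.8660,0.0000)
J_ω[:, 1] = z_1
entry J[1][1] = 0.8660

0.866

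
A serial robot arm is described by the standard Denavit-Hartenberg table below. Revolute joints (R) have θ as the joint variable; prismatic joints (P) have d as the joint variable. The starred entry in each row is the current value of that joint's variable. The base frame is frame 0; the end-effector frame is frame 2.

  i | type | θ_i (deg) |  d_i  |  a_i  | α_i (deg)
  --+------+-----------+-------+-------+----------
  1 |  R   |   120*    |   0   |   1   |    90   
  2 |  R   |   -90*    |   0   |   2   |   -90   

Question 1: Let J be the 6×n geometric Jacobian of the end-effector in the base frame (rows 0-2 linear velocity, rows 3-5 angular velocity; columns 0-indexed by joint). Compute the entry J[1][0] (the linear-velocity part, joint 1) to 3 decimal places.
axis z_0 = ẑ; lever o_n−o_0 = (-0.5000,0.8660,-2.0000)
cross product → J_v[:, 0] = (-0.8660,-0.5000,0.0000)
J_ω[:, 0] = z_0
entry J[1][0] = -0.5000

-0.500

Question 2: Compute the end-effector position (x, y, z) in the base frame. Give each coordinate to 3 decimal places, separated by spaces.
after link 1: o_1 = (-0.5000, 0.8660, 0.0000)
after link 2: o_2 = (-0.5000, 0.8660, -2.0000)

-0.500 0.866 -2.000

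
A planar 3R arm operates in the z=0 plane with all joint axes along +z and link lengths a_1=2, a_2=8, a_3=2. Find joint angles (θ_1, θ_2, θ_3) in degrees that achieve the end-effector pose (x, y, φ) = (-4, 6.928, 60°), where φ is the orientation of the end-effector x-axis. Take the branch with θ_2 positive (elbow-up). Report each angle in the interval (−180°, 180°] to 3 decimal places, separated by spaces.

wrist centre = target − a_3·(cos φ, sin φ) = (-5.0000, 5.1959)
cos θ_2 = (51.9979−2²−8²)/(2·2·8) = -0.5001; θ_2 = 120.0044° (elbow-up)
β = atan2(5.1959,-5.0000) = 133.8990°; ψ = atan2(6.9279,-2.0005) = 106.1068°
θ_1 = β − ψ = 27.7922°
θ_3 = φ − θ_1 − θ_2 = -87.7966° (wrapped to (-180°,180°])

27.792 120.004 -87.797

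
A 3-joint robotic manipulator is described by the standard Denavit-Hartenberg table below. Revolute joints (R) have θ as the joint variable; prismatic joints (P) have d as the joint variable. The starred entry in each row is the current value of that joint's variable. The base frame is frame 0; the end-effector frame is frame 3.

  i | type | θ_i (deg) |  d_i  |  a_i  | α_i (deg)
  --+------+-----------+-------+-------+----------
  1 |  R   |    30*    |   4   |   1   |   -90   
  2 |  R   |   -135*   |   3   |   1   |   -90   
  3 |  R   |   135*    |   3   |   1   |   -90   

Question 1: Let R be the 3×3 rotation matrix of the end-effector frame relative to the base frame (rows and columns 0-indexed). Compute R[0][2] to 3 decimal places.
0.079

End-effector z-axis (col 2 of R) = (0.0795,0.8624,-0.5000)
R[0][2] = 0.0795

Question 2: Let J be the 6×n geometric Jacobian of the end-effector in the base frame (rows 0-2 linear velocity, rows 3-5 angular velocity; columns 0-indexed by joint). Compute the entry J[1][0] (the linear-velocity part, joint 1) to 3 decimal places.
axis z_0 = ẑ; lever o_n−o_0 = (1.3773,3.4428,6.3284)
cross product → J_v[:, 0] = (-3.4428,1.3773,0.0000)
J_ω[:, 0] = z_0
entry J[1][0] = 1.3773

1.377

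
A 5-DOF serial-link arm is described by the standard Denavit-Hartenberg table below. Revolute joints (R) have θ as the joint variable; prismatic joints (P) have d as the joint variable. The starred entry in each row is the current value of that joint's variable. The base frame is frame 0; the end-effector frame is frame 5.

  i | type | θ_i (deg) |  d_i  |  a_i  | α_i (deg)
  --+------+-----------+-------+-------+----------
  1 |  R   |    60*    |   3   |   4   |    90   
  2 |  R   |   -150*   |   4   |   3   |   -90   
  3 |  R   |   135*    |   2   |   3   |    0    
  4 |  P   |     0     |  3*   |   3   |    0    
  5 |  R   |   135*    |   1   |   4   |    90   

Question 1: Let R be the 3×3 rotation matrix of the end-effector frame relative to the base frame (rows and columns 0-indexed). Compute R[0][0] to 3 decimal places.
0.866

End-effector x-axis (col 0 of R) = (0.8660,-0.5000,0.0000)
R[0][0] = 0.8660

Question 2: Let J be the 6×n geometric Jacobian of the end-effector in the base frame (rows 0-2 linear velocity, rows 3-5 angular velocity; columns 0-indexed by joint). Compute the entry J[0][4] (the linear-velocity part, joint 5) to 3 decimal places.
-1.732

axis z_4 = (0.2500,0.4330,-0.8660); lever o_n−o_4 = (3.7141,-1.5670,-0.8660)
cross product → J_v[:, 4] = (-1.7321,-3.0000,-2.0000)
J_ω[:, 4] = z_4
entry J[0][4] = -1.7321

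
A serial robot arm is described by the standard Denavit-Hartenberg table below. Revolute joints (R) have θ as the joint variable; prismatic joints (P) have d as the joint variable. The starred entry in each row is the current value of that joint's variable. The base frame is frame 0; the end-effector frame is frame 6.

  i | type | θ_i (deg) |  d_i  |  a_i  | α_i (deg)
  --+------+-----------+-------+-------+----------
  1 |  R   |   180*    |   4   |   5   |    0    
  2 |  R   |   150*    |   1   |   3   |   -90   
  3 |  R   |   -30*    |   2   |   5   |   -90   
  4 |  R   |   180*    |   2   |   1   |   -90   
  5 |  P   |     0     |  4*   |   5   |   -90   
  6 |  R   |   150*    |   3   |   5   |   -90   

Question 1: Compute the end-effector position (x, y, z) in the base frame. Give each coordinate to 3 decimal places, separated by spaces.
after link 1: o_1 = (-5.0000, 0.0000, 4.0000)
after link 2: o_2 = (-2.4019, -1.5000, 5.0000)
after link 3: o_3 = (2.3481, -1.9330, 7.5000)
after link 4: o_4 = (2.4641, -2.0000, 5.2679)
after link 5: o_5 = (0.7141, 3.6292, 2.7679)
after link 6: o_6 = (1.4127, 0.3391, 7.5311)

1.413 0.339 7.531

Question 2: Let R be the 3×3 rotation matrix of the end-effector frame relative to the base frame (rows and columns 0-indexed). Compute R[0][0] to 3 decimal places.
End-effector x-axis (col 0 of R) = (0.3995,-0.8080,0.4330)
R[0][0] = 0.3995

0.400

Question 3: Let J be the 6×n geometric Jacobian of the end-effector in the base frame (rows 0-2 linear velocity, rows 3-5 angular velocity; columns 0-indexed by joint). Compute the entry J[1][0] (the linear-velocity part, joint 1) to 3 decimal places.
1.413

axis z_0 = ẑ; lever o_n−o_0 = (1.4127,0.3391,7.5311)
cross product → J_v[:, 0] = (-0.3391,1.4127,0.0000)
J_ω[:, 0] = z_0
entry J[1][0] = 1.4127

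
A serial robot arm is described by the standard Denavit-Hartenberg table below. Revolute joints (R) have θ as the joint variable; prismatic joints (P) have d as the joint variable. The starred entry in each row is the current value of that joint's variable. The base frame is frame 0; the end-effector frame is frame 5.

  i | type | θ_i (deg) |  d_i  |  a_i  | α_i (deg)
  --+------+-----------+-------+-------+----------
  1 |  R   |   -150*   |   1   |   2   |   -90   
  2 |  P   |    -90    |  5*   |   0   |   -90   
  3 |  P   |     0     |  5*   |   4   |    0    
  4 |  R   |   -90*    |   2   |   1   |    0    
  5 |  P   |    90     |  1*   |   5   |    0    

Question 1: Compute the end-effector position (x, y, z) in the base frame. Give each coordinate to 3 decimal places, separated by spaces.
-5.660 -10.196 10.000

after link 1: o_1 = (-1.7321, -1.0000, 1.0000)
after link 2: o_2 = (0.7679, -5.3301, 1.0000)
after link 3: o_3 = (-3.5622, -7.8301, 5.0000)
after link 4: o_4 = (-4.7942, -9.6962, 5.0000)
after link 5: o_5 = (-5.6603, -10.1962, 10.0000)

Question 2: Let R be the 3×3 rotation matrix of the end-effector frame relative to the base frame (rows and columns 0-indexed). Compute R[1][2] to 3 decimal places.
End-effector z-axis (col 2 of R) = (-0.8660,-0.5000,-0.0000)
R[1][2] = -0.5000

-0.500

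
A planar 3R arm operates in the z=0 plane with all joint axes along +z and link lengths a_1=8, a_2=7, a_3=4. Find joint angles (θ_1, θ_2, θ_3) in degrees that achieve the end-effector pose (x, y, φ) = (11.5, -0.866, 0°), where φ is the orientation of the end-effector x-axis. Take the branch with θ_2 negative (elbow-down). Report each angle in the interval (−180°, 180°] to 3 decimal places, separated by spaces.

46.827 -120.000 73.173

wrist centre = target − a_3·(cos φ, sin φ) = (7.5000, -0.8660)
cos θ_2 = (57.0000−8²−7²)/(2·8·7) = -0.5000; θ_2 = -120.0000° (elbow-down)
β = atan2(-0.8660,7.5000) = -6.5866°; ψ = atan2(-6.0622,4.5000) = -53.4132°
θ_1 = β − ψ = 46.8266°
θ_3 = φ − θ_1 − θ_2 = 73.1734° (wrapped to (-180°,180°])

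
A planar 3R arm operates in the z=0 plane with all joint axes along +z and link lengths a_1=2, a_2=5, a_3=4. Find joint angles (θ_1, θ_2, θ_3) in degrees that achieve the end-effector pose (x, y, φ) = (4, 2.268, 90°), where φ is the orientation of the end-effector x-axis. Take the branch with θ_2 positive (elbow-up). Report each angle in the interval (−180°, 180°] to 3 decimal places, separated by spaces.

wrist centre = target − a_3·(cos φ, sin φ) = (4.0000, -1.7320)
cos θ_2 = (18.9998−2²−5²)/(2·2·5) = -0.5000; θ_2 = 120.0006° (elbow-up)
β = atan2(-1.7320,4.0000) = -23.4126°; ψ = atan2(4.3301,-0.5000) = 96.5874°
θ_1 = β − ψ = -120.0000°
θ_3 = φ − θ_1 − θ_2 = 89.9994° (wrapped to (-180°,180°])

-120.000 120.001 89.999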